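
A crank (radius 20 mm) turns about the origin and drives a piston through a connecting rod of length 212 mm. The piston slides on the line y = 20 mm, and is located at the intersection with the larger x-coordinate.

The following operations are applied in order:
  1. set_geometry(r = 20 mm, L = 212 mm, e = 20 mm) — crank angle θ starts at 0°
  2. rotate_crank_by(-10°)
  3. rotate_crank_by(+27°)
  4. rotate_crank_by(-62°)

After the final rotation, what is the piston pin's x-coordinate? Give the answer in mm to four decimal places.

223.3748

set_geometry: r = 20 mm, L = 212 mm, e = 20 mm; θ ← 0°
rotate_crank_by(-10°): θ ← 0° -10° = -10°
rotate_crank_by(+27°): θ ← -10° +27° = 17°
rotate_crank_by(-62°): θ ← 17° -62° = -45°
crank pin P = (r cos θ, r sin θ) = (14.142136, -14.142136)
h = r sin θ − e = -14.142136 − 20 = -34.142136
x = r cos θ + √(L² − h²) = 14.142136 + √(44944.0 − 1165.6854) = 14.142136 + 209.232680 = 223.374816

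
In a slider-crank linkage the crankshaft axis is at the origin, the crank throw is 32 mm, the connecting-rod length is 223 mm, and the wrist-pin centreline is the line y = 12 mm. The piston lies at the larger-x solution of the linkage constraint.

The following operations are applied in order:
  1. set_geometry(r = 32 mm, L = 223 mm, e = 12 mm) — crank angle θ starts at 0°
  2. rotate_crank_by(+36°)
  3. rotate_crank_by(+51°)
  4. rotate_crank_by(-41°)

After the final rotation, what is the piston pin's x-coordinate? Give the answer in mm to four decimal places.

set_geometry: r = 32 mm, L = 223 mm, e = 12 mm; θ ← 0°
rotate_crank_by(+36°): θ ← 0° +36° = 36°
rotate_crank_by(+51°): θ ← 36° +51° = 87°
rotate_crank_by(-41°): θ ← 87° -41° = 46°
crank pin P = (r cos θ, r sin θ) = (22.229068, 23.018874)
h = r sin θ − e = 23.018874 − 12 = 11.018874
x = r cos θ + √(L² − h²) = 22.229068 + √(49729.0 − 121.4156) = 22.229068 + 222.727601 = 244.956669

244.9567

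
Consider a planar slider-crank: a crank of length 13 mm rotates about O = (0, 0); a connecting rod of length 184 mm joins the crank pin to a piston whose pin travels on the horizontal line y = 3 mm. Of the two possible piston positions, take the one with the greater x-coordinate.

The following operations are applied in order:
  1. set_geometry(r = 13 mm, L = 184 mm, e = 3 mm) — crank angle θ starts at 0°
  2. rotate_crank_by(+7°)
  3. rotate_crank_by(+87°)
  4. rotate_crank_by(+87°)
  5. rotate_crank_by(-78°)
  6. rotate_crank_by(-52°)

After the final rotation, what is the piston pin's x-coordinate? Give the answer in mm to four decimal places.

set_geometry: r = 13 mm, L = 184 mm, e = 3 mm; θ ← 0°
rotate_crank_by(+7°): θ ← 0° +7° = 7°
rotate_crank_by(+87°): θ ← 7° +87° = 94°
rotate_crank_by(+87°): θ ← 94° +87° = 181°
rotate_crank_by(-78°): θ ← 181° -78° = 103°
rotate_crank_by(-52°): θ ← 103° -52° = 51°
crank pin P = (r cos θ, r sin θ) = (8.181165, 10.102897)
h = r sin θ − e = 10.102897 − 3 = 7.102897
x = r cos θ + √(L² − h²) = 8.181165 + √(33856.0 − 50.4512) = 8.181165 + 183.862853 = 192.044018

192.0440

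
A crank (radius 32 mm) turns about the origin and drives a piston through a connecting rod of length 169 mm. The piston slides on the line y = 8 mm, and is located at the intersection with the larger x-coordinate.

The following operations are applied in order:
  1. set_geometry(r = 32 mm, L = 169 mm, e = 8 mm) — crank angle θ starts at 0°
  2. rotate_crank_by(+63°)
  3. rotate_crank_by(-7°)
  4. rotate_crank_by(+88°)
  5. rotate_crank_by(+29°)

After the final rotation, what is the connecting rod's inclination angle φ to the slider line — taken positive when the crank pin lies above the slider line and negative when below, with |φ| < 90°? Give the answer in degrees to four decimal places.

-1.3902

set_geometry: r = 32 mm, L = 169 mm, e = 8 mm; θ ← 0°
rotate_crank_by(+63°): θ ← 0° +63° = 63°
rotate_crank_by(-7°): θ ← 63° -7° = 56°
rotate_crank_by(+88°): θ ← 56° +88° = 144°
rotate_crank_by(+29°): θ ← 144° +29° = 173°
crank pin P = (r cos θ, r sin θ) = (-31.761477, 3.899819)
h = r sin θ − e = 3.899819 − 8 = -4.100181
sin φ = h / L = -4.100181 / 169 = -0.02426143
φ = arcsin(-0.02426143) = -1.390214°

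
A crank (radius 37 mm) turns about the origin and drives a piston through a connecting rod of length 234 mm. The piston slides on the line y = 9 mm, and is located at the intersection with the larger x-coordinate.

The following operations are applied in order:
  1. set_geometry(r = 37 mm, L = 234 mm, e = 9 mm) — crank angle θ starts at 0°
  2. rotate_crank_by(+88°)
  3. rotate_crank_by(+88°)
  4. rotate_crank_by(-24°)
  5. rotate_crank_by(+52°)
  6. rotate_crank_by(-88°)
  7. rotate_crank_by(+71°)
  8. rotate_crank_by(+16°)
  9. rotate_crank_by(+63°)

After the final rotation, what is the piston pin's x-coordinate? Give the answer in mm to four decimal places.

set_geometry: r = 37 mm, L = 234 mm, e = 9 mm; θ ← 0°
rotate_crank_by(+88°): θ ← 0° +88° = 88°
rotate_crank_by(+88°): θ ← 88° +88° = 176°
rotate_crank_by(-24°): θ ← 176° -24° = 152°
rotate_crank_by(+52°): θ ← 152° +52° = 204°
rotate_crank_by(-88°): θ ← 204° -88° = 116°
rotate_crank_by(+71°): θ ← 116° +71° = 187°
rotate_crank_by(+16°): θ ← 187° +16° = 203°
rotate_crank_by(+63°): θ ← 203° +63° = 266°
crank pin P = (r cos θ, r sin θ) = (-2.580990, -36.909870)
h = r sin θ − e = -36.909870 − 9 = -45.909870
x = r cos θ + √(L² − h²) = -2.580990 + √(54756.0 − 2107.7162) = -2.580990 + 229.452138 = 226.871149

226.8711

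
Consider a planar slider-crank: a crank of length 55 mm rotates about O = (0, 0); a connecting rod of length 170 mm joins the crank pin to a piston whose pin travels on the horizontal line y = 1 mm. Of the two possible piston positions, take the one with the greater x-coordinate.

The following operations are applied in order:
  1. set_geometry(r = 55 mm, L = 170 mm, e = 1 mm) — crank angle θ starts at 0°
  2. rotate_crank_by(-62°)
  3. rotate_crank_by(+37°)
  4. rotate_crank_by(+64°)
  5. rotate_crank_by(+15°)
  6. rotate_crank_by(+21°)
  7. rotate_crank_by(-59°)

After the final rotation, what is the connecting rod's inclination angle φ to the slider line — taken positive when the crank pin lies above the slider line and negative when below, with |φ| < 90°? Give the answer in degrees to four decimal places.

set_geometry: r = 55 mm, L = 170 mm, e = 1 mm; θ ← 0°
rotate_crank_by(-62°): θ ← 0° -62° = -62°
rotate_crank_by(+37°): θ ← -62° +37° = -25°
rotate_crank_by(+64°): θ ← -25° +64° = 39°
rotate_crank_by(+15°): θ ← 39° +15° = 54°
rotate_crank_by(+21°): θ ← 54° +21° = 75°
rotate_crank_by(-59°): θ ← 75° -59° = 16°
crank pin P = (r cos θ, r sin θ) = (52.869393, 15.160055)
h = r sin θ − e = 15.160055 − 1 = 14.160055
sin φ = h / L = 14.160055 / 170 = 0.08329444
φ = arcsin(0.08329444) = 4.777956°

4.7780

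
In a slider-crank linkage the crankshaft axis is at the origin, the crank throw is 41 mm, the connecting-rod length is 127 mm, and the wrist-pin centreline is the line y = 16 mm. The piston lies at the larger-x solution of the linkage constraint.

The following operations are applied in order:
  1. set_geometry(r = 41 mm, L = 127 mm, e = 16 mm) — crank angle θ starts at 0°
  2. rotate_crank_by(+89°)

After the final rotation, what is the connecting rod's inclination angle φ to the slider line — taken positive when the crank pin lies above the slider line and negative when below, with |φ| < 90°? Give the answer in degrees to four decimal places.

set_geometry: r = 41 mm, L = 127 mm, e = 16 mm; θ ← 0°
rotate_crank_by(+89°): θ ← 0° +89° = 89°
crank pin P = (r cos θ, r sin θ) = (0.715549, 40.993756)
h = r sin θ − e = 40.993756 − 16 = 24.993756
sin φ = h / L = 24.993756 / 127 = 0.19680122
φ = arcsin(0.19680122) = 11.349965°

11.3500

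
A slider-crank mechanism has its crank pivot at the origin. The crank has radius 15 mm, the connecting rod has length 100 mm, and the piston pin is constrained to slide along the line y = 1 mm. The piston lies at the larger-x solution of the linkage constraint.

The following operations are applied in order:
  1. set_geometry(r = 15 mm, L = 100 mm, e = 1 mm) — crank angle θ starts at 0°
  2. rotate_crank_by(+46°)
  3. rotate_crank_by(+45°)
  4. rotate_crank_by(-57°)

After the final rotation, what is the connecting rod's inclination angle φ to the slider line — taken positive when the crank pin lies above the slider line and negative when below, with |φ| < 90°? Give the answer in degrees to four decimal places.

set_geometry: r = 15 mm, L = 100 mm, e = 1 mm; θ ← 0°
rotate_crank_by(+46°): θ ← 0° +46° = 46°
rotate_crank_by(+45°): θ ← 46° +45° = 91°
rotate_crank_by(-57°): θ ← 91° -57° = 34°
crank pin P = (r cos θ, r sin θ) = (12.435564, 8.387894)
h = r sin θ − e = 8.387894 − 1 = 7.387894
sin φ = h / L = 7.387894 / 100 = 0.07387894
φ = arcsin(0.07387894) = 4.236811°

4.2368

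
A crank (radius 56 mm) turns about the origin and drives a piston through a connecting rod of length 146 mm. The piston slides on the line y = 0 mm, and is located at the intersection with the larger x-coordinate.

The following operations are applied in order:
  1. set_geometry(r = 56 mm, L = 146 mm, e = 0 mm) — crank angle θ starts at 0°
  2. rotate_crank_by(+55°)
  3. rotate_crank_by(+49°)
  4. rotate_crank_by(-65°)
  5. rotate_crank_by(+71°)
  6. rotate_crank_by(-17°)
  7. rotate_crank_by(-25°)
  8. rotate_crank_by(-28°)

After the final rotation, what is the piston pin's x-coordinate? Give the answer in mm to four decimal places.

184.3915

set_geometry: r = 56 mm, L = 146 mm, e = 0 mm; θ ← 0°
rotate_crank_by(+55°): θ ← 0° +55° = 55°
rotate_crank_by(+49°): θ ← 55° +49° = 104°
rotate_crank_by(-65°): θ ← 104° -65° = 39°
rotate_crank_by(+71°): θ ← 39° +71° = 110°
rotate_crank_by(-17°): θ ← 110° -17° = 93°
rotate_crank_by(-25°): θ ← 93° -25° = 68°
rotate_crank_by(-28°): θ ← 68° -28° = 40°
crank pin P = (r cos θ, r sin θ) = (42.898489, 35.996106)
h = r sin θ − e = 35.996106 − 0 = 35.996106
x = r cos θ + √(L² − h²) = 42.898489 + √(21316.0 − 1295.7197) = 42.898489 + 141.493040 = 184.391529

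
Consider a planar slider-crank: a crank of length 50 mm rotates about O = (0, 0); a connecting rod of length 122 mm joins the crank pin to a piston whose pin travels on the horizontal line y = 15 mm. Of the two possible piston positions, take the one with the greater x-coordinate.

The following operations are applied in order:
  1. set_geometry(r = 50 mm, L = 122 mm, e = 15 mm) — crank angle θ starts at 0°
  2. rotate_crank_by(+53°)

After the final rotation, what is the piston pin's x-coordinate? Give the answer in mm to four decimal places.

149.5161

set_geometry: r = 50 mm, L = 122 mm, e = 15 mm; θ ← 0°
rotate_crank_by(+53°): θ ← 0° +53° = 53°
crank pin P = (r cos θ, r sin θ) = (30.090751, 39.931776)
h = r sin θ − e = 39.931776 − 15 = 24.931776
x = r cos θ + √(L² − h²) = 30.090751 + √(14884.0 − 621.5934) = 30.090751 + 119.425318 = 149.516069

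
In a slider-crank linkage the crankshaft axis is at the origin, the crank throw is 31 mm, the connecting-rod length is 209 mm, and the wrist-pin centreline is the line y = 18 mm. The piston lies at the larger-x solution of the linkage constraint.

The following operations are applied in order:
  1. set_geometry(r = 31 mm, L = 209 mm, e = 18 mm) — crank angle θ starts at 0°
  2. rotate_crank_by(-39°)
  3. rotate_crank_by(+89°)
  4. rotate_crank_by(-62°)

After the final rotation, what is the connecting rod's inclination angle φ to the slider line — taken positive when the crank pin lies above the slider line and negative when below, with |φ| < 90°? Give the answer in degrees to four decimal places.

-6.7169

set_geometry: r = 31 mm, L = 209 mm, e = 18 mm; θ ← 0°
rotate_crank_by(-39°): θ ← 0° -39° = -39°
rotate_crank_by(+89°): θ ← -39° +89° = 50°
rotate_crank_by(-62°): θ ← 50° -62° = -12°
crank pin P = (r cos θ, r sin θ) = (30.322576, -6.445262)
h = r sin θ − e = -6.445262 − 18 = -24.445262
sin φ = h / L = -24.445262 / 209 = -0.11696298
φ = arcsin(-0.11696298) = -6.716860°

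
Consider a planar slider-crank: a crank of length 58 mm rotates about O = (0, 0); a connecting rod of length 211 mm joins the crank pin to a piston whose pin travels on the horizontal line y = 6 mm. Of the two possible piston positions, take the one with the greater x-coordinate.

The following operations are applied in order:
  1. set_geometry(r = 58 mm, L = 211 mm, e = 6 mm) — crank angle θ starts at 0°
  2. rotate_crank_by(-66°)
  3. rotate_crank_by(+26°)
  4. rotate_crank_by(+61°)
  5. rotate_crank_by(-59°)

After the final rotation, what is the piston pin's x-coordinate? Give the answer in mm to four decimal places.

252.5413

set_geometry: r = 58 mm, L = 211 mm, e = 6 mm; θ ← 0°
rotate_crank_by(-66°): θ ← 0° -66° = -66°
rotate_crank_by(+26°): θ ← -66° +26° = -40°
rotate_crank_by(+61°): θ ← -40° +61° = 21°
rotate_crank_by(-59°): θ ← 21° -59° = -38°
crank pin P = (r cos θ, r sin θ) = (45.704624, -35.708366)
h = r sin θ − e = -35.708366 − 6 = -41.708366
x = r cos θ + √(L² − h²) = 45.704624 + √(44521.0 − 1739.5878) = 45.704624 + 206.836680 = 252.541304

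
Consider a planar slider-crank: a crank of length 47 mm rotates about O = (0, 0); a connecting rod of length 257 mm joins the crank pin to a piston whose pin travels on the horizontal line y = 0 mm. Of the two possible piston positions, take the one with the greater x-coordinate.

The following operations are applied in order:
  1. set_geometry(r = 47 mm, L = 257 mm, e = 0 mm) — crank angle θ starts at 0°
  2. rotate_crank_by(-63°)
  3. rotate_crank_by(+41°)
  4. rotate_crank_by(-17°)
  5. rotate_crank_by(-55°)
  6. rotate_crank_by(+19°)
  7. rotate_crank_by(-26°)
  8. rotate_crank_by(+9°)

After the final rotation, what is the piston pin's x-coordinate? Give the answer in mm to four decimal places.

251.0308

set_geometry: r = 47 mm, L = 257 mm, e = 0 mm; θ ← 0°
rotate_crank_by(-63°): θ ← 0° -63° = -63°
rotate_crank_by(+41°): θ ← -63° +41° = -22°
rotate_crank_by(-17°): θ ← -22° -17° = -39°
rotate_crank_by(-55°): θ ← -39° -55° = -94°
rotate_crank_by(+19°): θ ← -94° +19° = -75°
rotate_crank_by(-26°): θ ← -75° -26° = -101°
rotate_crank_by(+9°): θ ← -101° +9° = -92°
crank pin P = (r cos θ, r sin θ) = (-1.640276, -46.971369)
h = r sin θ − e = -46.971369 − 0 = -46.971369
x = r cos θ + √(L² − h²) = -1.640276 + √(66049.0 − 2206.3095) = -1.640276 + 252.671111 = 251.030835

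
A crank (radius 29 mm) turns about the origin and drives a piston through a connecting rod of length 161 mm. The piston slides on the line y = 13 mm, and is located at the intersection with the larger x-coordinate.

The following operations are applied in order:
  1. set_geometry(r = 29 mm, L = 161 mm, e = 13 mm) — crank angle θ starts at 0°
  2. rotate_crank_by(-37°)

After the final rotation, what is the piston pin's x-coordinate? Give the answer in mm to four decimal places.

set_geometry: r = 29 mm, L = 161 mm, e = 13 mm; θ ← 0°
rotate_crank_by(-37°): θ ← 0° -37° = -37°
crank pin P = (r cos θ, r sin θ) = (23.160430, -17.452636)
h = r sin θ − e = -17.452636 − 13 = -30.452636
x = r cos θ + √(L² − h²) = 23.160430 + √(25921.0 − 927.3630) = 23.160430 + 158.093760 = 181.254190

181.2542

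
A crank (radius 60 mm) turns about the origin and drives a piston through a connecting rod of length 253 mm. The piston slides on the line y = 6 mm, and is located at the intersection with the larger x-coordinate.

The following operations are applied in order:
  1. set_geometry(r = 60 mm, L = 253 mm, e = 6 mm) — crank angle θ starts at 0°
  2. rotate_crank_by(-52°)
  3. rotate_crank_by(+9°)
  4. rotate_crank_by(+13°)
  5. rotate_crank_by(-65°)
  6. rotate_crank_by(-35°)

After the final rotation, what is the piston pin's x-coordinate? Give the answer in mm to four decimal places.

209.0390

set_geometry: r = 60 mm, L = 253 mm, e = 6 mm; θ ← 0°
rotate_crank_by(-52°): θ ← 0° -52° = -52°
rotate_crank_by(+9°): θ ← -52° +9° = -43°
rotate_crank_by(+13°): θ ← -43° +13° = -30°
rotate_crank_by(-65°): θ ← -30° -65° = -95°
rotate_crank_by(-35°): θ ← -95° -35° = -130°
crank pin P = (r cos θ, r sin θ) = (-38.567257, -45.962667)
h = r sin θ − e = -45.962667 − 6 = -51.962667
x = r cos θ + √(L² − h²) = -38.567257 + √(64009.0 − 2700.1187) = -38.567257 + 247.606303 = 209.039046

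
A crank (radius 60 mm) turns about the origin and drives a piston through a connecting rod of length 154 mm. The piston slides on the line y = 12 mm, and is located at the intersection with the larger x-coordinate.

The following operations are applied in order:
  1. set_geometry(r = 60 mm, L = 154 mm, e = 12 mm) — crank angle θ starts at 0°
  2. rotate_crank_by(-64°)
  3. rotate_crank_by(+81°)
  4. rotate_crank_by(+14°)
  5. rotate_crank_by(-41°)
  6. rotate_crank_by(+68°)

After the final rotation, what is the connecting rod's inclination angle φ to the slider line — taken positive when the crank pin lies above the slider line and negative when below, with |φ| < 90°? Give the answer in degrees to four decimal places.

14.6247

set_geometry: r = 60 mm, L = 154 mm, e = 12 mm; θ ← 0°
rotate_crank_by(-64°): θ ← 0° -64° = -64°
rotate_crank_by(+81°): θ ← -64° +81° = 17°
rotate_crank_by(+14°): θ ← 17° +14° = 31°
rotate_crank_by(-41°): θ ← 31° -41° = -10°
rotate_crank_by(+68°): θ ← -10° +68° = 58°
crank pin P = (r cos θ, r sin θ) = (31.795156, 50.882886)
h = r sin θ − e = 50.882886 − 12 = 38.882886
sin φ = h / L = 38.882886 / 154 = 0.25248627
φ = arcsin(0.25248627) = 14.624686°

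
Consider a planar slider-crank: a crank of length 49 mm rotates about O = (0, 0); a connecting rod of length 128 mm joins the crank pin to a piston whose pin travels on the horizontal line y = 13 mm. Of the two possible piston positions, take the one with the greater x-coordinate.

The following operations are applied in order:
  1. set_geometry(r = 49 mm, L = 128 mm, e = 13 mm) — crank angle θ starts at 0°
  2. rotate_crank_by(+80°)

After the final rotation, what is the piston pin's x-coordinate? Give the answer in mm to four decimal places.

131.5577

set_geometry: r = 49 mm, L = 128 mm, e = 13 mm; θ ← 0°
rotate_crank_by(+80°): θ ← 0° +80° = 80°
crank pin P = (r cos θ, r sin θ) = (8.508761, 48.255580)
h = r sin θ − e = 48.255580 − 13 = 35.255580
x = r cos θ + √(L² − h²) = 8.508761 + √(16384.0 − 1242.9559) = 8.508761 + 123.048950 = 131.557711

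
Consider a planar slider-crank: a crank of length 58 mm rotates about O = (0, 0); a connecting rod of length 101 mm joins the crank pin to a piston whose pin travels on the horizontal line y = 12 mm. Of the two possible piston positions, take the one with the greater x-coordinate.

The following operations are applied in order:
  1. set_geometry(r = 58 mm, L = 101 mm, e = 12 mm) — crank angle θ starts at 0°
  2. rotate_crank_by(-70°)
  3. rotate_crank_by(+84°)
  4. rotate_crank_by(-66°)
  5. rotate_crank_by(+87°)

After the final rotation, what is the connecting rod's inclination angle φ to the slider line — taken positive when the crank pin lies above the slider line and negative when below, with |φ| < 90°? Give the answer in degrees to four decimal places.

set_geometry: r = 58 mm, L = 101 mm, e = 12 mm; θ ← 0°
rotate_crank_by(-70°): θ ← 0° -70° = -70°
rotate_crank_by(+84°): θ ← -70° +84° = 14°
rotate_crank_by(-66°): θ ← 14° -66° = -52°
rotate_crank_by(+87°): θ ← -52° +87° = 35°
crank pin P = (r cos θ, r sin θ) = (47.510819, 33.267433)
h = r sin θ − e = 33.267433 − 12 = 21.267433
sin φ = h / L = 21.267433 / 101 = 0.21056865
φ = arcsin(0.21056865) = 12.155678°

12.1557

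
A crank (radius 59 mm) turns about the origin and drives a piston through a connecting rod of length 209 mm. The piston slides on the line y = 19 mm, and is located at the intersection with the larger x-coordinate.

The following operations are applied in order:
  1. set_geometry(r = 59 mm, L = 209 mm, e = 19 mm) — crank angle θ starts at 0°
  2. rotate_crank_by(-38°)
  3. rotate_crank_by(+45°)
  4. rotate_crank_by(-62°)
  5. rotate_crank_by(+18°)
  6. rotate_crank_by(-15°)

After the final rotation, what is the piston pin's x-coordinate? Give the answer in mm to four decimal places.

set_geometry: r = 59 mm, L = 209 mm, e = 19 mm; θ ← 0°
rotate_crank_by(-38°): θ ← 0° -38° = -38°
rotate_crank_by(+45°): θ ← -38° +45° = 7°
rotate_crank_by(-62°): θ ← 7° -62° = -55°
rotate_crank_by(+18°): θ ← -55° +18° = -37°
rotate_crank_by(-15°): θ ← -37° -15° = -52°
crank pin P = (r cos θ, r sin θ) = (36.324027, -46.492634)
h = r sin θ − e = -46.492634 − 19 = -65.492634
x = r cos θ + √(L² − h²) = 36.324027 + √(43681.0 − 4289.2852) = 36.324027 + 198.473461 = 234.797488

234.7975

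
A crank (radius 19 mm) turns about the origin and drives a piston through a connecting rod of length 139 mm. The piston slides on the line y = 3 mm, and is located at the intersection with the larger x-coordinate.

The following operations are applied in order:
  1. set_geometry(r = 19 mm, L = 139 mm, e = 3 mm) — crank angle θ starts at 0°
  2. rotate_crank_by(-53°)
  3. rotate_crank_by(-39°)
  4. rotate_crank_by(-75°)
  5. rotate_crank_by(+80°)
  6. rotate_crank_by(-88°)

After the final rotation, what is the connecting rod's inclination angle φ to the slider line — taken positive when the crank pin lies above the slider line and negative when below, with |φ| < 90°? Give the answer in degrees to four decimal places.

-1.9195

set_geometry: r = 19 mm, L = 139 mm, e = 3 mm; θ ← 0°
rotate_crank_by(-53°): θ ← 0° -53° = -53°
rotate_crank_by(-39°): θ ← -53° -39° = -92°
rotate_crank_by(-75°): θ ← -92° -75° = -167°
rotate_crank_by(+80°): θ ← -167° +80° = -87°
rotate_crank_by(-88°): θ ← -87° -88° = -175°
crank pin P = (r cos θ, r sin θ) = (-18.927699, -1.655959)
h = r sin θ − e = -1.655959 − 3 = -4.655959
sin φ = h / L = -4.655959 / 139 = -0.03349611
φ = arcsin(-0.03349611) = -1.919545°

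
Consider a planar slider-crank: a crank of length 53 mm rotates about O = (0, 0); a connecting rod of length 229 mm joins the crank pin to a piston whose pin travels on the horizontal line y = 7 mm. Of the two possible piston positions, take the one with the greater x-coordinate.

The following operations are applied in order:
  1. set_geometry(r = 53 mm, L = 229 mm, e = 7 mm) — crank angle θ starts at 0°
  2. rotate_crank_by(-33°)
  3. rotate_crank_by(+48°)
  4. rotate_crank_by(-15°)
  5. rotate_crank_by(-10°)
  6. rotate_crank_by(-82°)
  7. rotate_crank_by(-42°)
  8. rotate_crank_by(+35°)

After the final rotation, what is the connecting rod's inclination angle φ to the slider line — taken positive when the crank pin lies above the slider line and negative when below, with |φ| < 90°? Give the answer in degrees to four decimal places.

set_geometry: r = 53 mm, L = 229 mm, e = 7 mm; θ ← 0°
rotate_crank_by(-33°): θ ← 0° -33° = -33°
rotate_crank_by(+48°): θ ← -33° +48° = 15°
rotate_crank_by(-15°): θ ← 15° -15° = 0°
rotate_crank_by(-10°): θ ← 0° -10° = -10°
rotate_crank_by(-82°): θ ← -10° -82° = -92°
rotate_crank_by(-42°): θ ← -92° -42° = -134°
rotate_crank_by(+35°): θ ← -134° +35° = -99°
crank pin P = (r cos θ, r sin θ) = (-8.291027, -52.347482)
h = r sin θ − e = -52.347482 − 7 = -59.347482
sin φ = h / L = -59.347482 / 229 = -0.25915931
φ = arcsin(-0.25915931) = -15.020184°

-15.0202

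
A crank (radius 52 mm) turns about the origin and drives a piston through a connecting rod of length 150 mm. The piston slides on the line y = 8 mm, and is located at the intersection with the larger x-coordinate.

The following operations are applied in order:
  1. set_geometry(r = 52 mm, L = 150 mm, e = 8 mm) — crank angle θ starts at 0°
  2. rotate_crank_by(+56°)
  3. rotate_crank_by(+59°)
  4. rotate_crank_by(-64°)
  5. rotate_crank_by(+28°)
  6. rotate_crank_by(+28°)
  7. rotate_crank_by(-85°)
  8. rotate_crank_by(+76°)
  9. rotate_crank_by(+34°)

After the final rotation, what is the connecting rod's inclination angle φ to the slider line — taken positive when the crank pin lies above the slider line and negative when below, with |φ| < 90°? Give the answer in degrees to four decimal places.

11.7880

set_geometry: r = 52 mm, L = 150 mm, e = 8 mm; θ ← 0°
rotate_crank_by(+56°): θ ← 0° +56° = 56°
rotate_crank_by(+59°): θ ← 56° +59° = 115°
rotate_crank_by(-64°): θ ← 115° -64° = 51°
rotate_crank_by(+28°): θ ← 51° +28° = 79°
rotate_crank_by(+28°): θ ← 79° +28° = 107°
rotate_crank_by(-85°): θ ← 107° -85° = 22°
rotate_crank_by(+76°): θ ← 22° +76° = 98°
rotate_crank_by(+34°): θ ← 98° +34° = 132°
crank pin P = (r cos θ, r sin θ) = (-34.794792, 38.643531)
h = r sin θ − e = 38.643531 − 8 = 30.643531
sin φ = h / L = 30.643531 / 150 = 0.20429021
φ = arcsin(0.20429021) = 11.787952°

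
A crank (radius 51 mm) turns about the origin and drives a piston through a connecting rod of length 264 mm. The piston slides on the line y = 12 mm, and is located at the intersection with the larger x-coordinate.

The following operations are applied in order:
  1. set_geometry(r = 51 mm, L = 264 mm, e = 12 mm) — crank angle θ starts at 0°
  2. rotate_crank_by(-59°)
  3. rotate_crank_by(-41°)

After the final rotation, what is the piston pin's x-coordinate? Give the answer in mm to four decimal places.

247.7059

set_geometry: r = 51 mm, L = 264 mm, e = 12 mm; θ ← 0°
rotate_crank_by(-59°): θ ← 0° -59° = -59°
rotate_crank_by(-41°): θ ← -59° -41° = -100°
crank pin P = (r cos θ, r sin θ) = (-8.856057, -50.225195)
h = r sin θ − e = -50.225195 − 12 = -62.225195
x = r cos θ + √(L² − h²) = -8.856057 + √(69696.0 − 3871.9749) = -8.856057 + 256.561932 = 247.705875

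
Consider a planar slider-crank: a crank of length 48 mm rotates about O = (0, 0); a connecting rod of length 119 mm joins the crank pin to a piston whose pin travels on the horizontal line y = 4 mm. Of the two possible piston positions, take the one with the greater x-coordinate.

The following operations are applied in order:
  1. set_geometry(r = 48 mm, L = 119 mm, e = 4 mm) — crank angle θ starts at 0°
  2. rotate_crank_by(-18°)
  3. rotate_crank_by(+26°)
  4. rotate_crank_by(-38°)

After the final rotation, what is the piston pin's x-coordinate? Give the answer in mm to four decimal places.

157.2282

set_geometry: r = 48 mm, L = 119 mm, e = 4 mm; θ ← 0°
rotate_crank_by(-18°): θ ← 0° -18° = -18°
rotate_crank_by(+26°): θ ← -18° +26° = 8°
rotate_crank_by(-38°): θ ← 8° -38° = -30°
crank pin P = (r cos θ, r sin θ) = (41.569219, -24.000000)
h = r sin θ − e = -24.000000 − 4 = -28.000000
x = r cos θ + √(L² − h²) = 41.569219 + √(14161.0 − 784.0000) = 41.569219 + 115.658981 = 157.228201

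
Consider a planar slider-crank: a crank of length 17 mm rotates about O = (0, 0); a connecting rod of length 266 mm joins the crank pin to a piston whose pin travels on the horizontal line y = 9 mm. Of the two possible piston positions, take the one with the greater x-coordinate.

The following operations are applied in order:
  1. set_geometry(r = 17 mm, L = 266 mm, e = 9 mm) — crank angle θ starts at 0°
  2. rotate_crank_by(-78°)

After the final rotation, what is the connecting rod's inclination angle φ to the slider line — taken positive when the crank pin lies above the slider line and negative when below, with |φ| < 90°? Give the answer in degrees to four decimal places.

set_geometry: r = 17 mm, L = 266 mm, e = 9 mm; θ ← 0°
rotate_crank_by(-78°): θ ← 0° -78° = -78°
crank pin P = (r cos θ, r sin θ) = (3.534499, -16.628509)
h = r sin θ − e = -16.628509 − 9 = -25.628509
sin φ = h / L = -25.628509 / 266 = -0.09634778
φ = arcsin(-0.09634778) = -5.528898°

-5.5289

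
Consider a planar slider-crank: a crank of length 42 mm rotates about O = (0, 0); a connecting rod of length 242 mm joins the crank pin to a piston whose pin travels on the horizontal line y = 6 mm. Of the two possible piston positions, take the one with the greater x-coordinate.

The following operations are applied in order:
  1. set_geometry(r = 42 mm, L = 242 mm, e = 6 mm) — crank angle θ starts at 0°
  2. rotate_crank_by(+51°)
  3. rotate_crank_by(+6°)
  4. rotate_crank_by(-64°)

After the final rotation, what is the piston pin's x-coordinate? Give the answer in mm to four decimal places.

283.4314

set_geometry: r = 42 mm, L = 242 mm, e = 6 mm; θ ← 0°
rotate_crank_by(+51°): θ ← 0° +51° = 51°
rotate_crank_by(+6°): θ ← 51° +6° = 57°
rotate_crank_by(-64°): θ ← 57° -64° = -7°
crank pin P = (r cos θ, r sin θ) = (41.686938, -5.118512)
h = r sin θ − e = -5.118512 − 6 = -11.118512
x = r cos θ + √(L² − h²) = 41.686938 + √(58564.0 − 123.6213) = 41.686938 + 241.744449 = 283.431387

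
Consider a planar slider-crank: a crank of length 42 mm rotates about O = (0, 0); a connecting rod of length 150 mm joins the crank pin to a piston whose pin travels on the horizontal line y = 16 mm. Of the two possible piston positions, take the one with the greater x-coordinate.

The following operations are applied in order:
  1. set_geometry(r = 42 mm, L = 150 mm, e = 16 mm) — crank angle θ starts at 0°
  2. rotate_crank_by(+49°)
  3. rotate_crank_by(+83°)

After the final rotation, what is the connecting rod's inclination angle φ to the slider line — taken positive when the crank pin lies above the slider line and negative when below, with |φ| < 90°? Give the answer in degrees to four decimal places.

set_geometry: r = 42 mm, L = 150 mm, e = 16 mm; θ ← 0°
rotate_crank_by(+49°): θ ← 0° +49° = 49°
rotate_crank_by(+83°): θ ← 49° +83° = 132°
crank pin P = (r cos θ, r sin θ) = (-28.103485, 31.212083)
h = r sin θ − e = 31.212083 − 16 = 15.212083
sin φ = h / L = 15.212083 / 150 = 0.10141388
φ = arcsin(0.10141388) = 5.820594°

5.8206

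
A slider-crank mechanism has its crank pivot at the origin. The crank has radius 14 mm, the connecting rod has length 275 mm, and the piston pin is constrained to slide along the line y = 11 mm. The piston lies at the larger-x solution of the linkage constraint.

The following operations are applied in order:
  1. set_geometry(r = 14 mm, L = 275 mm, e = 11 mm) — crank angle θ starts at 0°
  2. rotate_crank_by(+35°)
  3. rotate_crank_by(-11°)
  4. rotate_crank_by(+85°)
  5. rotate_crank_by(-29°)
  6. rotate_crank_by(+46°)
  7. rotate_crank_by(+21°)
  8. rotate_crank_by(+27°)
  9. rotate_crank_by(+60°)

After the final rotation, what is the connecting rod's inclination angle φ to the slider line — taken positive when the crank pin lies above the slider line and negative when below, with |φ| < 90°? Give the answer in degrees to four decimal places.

set_geometry: r = 14 mm, L = 275 mm, e = 11 mm; θ ← 0°
rotate_crank_by(+35°): θ ← 0° +35° = 35°
rotate_crank_by(-11°): θ ← 35° -11° = 24°
rotate_crank_by(+85°): θ ← 24° +85° = 109°
rotate_crank_by(-29°): θ ← 109° -29° = 80°
rotate_crank_by(+46°): θ ← 80° +46° = 126°
rotate_crank_by(+21°): θ ← 126° +21° = 147°
rotate_crank_by(+27°): θ ← 147° +27° = 174°
rotate_crank_by(+60°): θ ← 174° +60° = 234°
crank pin P = (r cos θ, r sin θ) = (-8.228994, -11.326238)
h = r sin θ − e = -11.326238 − 11 = -22.326238
sin φ = h / L = -22.326238 / 275 = -0.08118632
φ = arcsin(-0.08118632) = -4.656759°

-4.6568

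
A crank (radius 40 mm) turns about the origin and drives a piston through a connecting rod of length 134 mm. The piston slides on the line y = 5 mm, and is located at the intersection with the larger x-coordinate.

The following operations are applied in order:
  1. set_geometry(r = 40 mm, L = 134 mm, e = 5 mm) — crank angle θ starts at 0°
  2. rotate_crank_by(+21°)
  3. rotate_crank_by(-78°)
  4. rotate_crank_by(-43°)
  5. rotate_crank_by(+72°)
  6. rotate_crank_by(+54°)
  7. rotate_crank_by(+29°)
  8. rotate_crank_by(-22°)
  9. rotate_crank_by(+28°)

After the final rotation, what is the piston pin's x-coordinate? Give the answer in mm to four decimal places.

149.9945

set_geometry: r = 40 mm, L = 134 mm, e = 5 mm; θ ← 0°
rotate_crank_by(+21°): θ ← 0° +21° = 21°
rotate_crank_by(-78°): θ ← 21° -78° = -57°
rotate_crank_by(-43°): θ ← -57° -43° = -100°
rotate_crank_by(+72°): θ ← -100° +72° = -28°
rotate_crank_by(+54°): θ ← -28° +54° = 26°
rotate_crank_by(+29°): θ ← 26° +29° = 55°
rotate_crank_by(-22°): θ ← 55° -22° = 33°
rotate_crank_by(+28°): θ ← 33° +28° = 61°
crank pin P = (r cos θ, r sin θ) = (19.392385, 34.984788)
h = r sin θ − e = 34.984788 − 5 = 29.984788
x = r cos θ + √(L² − h²) = 19.392385 + √(17956.0 − 899.0875) = 19.392385 + 130.602115 = 149.994500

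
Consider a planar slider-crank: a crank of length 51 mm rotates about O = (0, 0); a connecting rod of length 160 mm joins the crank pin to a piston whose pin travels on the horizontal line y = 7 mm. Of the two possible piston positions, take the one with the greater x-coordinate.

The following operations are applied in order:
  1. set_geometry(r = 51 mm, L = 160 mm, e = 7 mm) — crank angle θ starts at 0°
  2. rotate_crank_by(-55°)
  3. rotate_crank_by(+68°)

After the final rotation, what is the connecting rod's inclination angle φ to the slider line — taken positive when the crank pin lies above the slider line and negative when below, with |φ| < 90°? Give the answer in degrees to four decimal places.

set_geometry: r = 51 mm, L = 160 mm, e = 7 mm; θ ← 0°
rotate_crank_by(-55°): θ ← 0° -55° = -55°
rotate_crank_by(+68°): θ ← -55° +68° = 13°
crank pin P = (r cos θ, r sin θ) = (49.692873, 11.472504)
h = r sin θ − e = 11.472504 − 7 = 4.472504
sin φ = h / L = 4.472504 / 160 = 0.02795315
φ = arcsin(0.02795315) = 1.601806°

1.6018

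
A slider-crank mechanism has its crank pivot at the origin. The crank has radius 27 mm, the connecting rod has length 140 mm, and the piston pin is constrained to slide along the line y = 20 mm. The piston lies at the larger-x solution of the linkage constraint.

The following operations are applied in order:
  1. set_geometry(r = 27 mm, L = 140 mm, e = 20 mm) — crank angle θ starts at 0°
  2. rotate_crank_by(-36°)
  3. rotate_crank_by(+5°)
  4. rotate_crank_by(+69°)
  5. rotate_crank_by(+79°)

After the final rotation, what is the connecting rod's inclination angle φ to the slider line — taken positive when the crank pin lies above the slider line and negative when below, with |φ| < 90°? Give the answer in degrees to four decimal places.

1.6607

set_geometry: r = 27 mm, L = 140 mm, e = 20 mm; θ ← 0°
rotate_crank_by(-36°): θ ← 0° -36° = -36°
rotate_crank_by(+5°): θ ← -36° +5° = -31°
rotate_crank_by(+69°): θ ← -31° +69° = 38°
rotate_crank_by(+79°): θ ← 38° +79° = 117°
crank pin P = (r cos θ, r sin θ) = (-12.257743, 24.057176)
h = r sin θ − e = 24.057176 − 20 = 4.057176
sin φ = h / L = 4.057176 / 140 = 0.02897983
φ = arcsin(0.02897983) = 1.660654°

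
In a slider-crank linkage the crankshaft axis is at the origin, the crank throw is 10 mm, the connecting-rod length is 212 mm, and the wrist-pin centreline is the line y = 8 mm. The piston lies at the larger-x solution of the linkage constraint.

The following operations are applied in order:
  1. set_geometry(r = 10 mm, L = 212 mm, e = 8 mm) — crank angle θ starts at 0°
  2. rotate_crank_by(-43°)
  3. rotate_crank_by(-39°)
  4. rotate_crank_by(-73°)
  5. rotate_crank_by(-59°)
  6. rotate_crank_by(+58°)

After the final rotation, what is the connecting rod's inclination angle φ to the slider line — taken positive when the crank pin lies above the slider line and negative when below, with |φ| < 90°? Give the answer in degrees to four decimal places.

set_geometry: r = 10 mm, L = 212 mm, e = 8 mm; θ ← 0°
rotate_crank_by(-43°): θ ← 0° -43° = -43°
rotate_crank_by(-39°): θ ← -43° -39° = -82°
rotate_crank_by(-73°): θ ← -82° -73° = -155°
rotate_crank_by(-59°): θ ← -155° -59° = -214°
rotate_crank_by(+58°): θ ← -214° +58° = -156°
crank pin P = (r cos θ, r sin θ) = (-9.135455, -4.067366)
h = r sin θ − e = -4.067366 − 8 = -12.067366
sin φ = h / L = -12.067366 / 212 = -0.05692154
φ = arcsin(-0.05692154) = -3.263128°

-3.2631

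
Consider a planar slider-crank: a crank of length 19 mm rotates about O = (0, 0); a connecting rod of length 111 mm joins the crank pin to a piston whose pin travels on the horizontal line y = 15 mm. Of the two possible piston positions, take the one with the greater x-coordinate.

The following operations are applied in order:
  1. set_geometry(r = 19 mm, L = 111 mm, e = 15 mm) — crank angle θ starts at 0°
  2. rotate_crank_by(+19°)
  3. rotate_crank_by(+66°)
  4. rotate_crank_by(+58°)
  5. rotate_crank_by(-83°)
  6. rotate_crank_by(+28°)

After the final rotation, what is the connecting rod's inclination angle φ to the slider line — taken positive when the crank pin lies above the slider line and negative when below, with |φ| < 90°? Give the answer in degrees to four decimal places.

2.0592

set_geometry: r = 19 mm, L = 111 mm, e = 15 mm; θ ← 0°
rotate_crank_by(+19°): θ ← 0° +19° = 19°
rotate_crank_by(+66°): θ ← 19° +66° = 85°
rotate_crank_by(+58°): θ ← 85° +58° = 143°
rotate_crank_by(-83°): θ ← 143° -83° = 60°
rotate_crank_by(+28°): θ ← 60° +28° = 88°
crank pin P = (r cos θ, r sin θ) = (0.663090, 18.988426)
h = r sin θ − e = 18.988426 − 15 = 3.988426
sin φ = h / L = 3.988426 / 111 = 0.03593176
φ = arcsin(0.03593176) = 2.059182°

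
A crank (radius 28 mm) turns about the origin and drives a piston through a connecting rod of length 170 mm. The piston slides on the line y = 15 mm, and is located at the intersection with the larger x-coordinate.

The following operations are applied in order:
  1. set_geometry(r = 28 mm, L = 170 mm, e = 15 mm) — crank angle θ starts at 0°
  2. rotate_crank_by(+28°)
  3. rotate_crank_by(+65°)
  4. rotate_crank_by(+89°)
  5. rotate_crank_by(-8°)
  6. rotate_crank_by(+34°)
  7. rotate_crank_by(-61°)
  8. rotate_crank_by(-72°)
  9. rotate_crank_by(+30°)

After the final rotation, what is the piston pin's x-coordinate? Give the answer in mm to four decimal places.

162.3258

set_geometry: r = 28 mm, L = 170 mm, e = 15 mm; θ ← 0°
rotate_crank_by(+28°): θ ← 0° +28° = 28°
rotate_crank_by(+65°): θ ← 28° +65° = 93°
rotate_crank_by(+89°): θ ← 93° +89° = 182°
rotate_crank_by(-8°): θ ← 182° -8° = 174°
rotate_crank_by(+34°): θ ← 174° +34° = 208°
rotate_crank_by(-61°): θ ← 208° -61° = 147°
rotate_crank_by(-72°): θ ← 147° -72° = 75°
rotate_crank_by(+30°): θ ← 75° +30° = 105°
crank pin P = (r cos θ, r sin θ) = (-7.246933, 27.045923)
h = r sin θ − e = 27.045923 − 15 = 12.045923
x = r cos θ + √(L² − h²) = -7.246933 + √(28900.0 − 145.1043) = -7.246933 + 169.572686 = 162.325752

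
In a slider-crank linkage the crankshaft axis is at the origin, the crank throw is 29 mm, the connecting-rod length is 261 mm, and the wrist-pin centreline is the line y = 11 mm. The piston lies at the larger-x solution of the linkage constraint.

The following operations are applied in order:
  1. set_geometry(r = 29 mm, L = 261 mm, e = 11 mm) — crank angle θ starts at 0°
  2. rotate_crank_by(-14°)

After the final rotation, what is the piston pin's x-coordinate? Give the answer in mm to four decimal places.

set_geometry: r = 29 mm, L = 261 mm, e = 11 mm; θ ← 0°
rotate_crank_by(-14°): θ ← 0° -14° = -14°
crank pin P = (r cos θ, r sin θ) = (28.138576, -7.015735)
h = r sin θ − e = -7.015735 − 11 = -18.015735
x = r cos θ + √(L² − h²) = 28.138576 + √(68121.0 − 324.5667) = 28.138576 + 260.377482 = 288.516058

288.5161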